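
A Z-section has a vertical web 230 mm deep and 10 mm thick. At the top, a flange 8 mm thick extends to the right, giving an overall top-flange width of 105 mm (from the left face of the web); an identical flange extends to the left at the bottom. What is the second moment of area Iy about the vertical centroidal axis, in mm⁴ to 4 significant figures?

Decompose the section into non-overlapping parts with the origin at the bottom-left of its bounding rectangle.
Web: 10 × 230, A = 2 300 mm², x = 100 mm, Ī = 19166.7 mm⁴.
Top flange (beyond web): 95 × 8, A = 760 mm², x = 152.5 mm, Ī = 571 583 mm⁴.
Bottom flange (beyond web): 95 × 8, A = 760 mm², x = 47.5 mm, Ī = 571 583 mm⁴.
Centroid: x̄ = ΣA·x / ΣA = 100 mm.
Transfer each piece to the vertical centroidal axis using Ī + A·d² with d = x − 100:
  web: d = 0 mm → contributes +19166.7 mm⁴
  top flange (beyond web): d = 52.5 mm → contributes +2 666 333 mm⁴
  bottom flange (beyond web): d = -52.5 mm → contributes +2 666 333 mm⁴
Total I = 5 351 833 mm⁴.

Iy ≈ 5.352 × 10⁶ mm⁴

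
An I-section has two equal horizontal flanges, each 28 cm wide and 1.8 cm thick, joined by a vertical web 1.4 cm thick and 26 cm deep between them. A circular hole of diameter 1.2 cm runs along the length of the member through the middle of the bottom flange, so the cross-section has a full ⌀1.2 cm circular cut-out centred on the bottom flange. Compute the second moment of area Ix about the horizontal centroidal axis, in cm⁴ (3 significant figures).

Ix ≈ 2.13 × 10⁴ cm⁴

Split into non-overlapping primitives; take the origin at the lower-left of the bounding box.
Bottom flange: 28 × 1.8, A = 50.4 cm², y = 0.9 cm, Ī = 13.608 cm⁴.
Web: 1.4 × 26, A = 36.4 cm², y = 14.8 cm, Ī = 2050.5 cm⁴.
Top flange: 28 × 1.8, A = 50.4 cm², y = 28.7 cm, Ī = 13.608 cm⁴.
Hole (subtracted): ⌀1.2, A = 1.131 cm², y = 0.9 cm, Ī = 0.10179 cm⁴.
Centroid: ȳ = ΣA·y / ΣA = 14.916 cm.
Transfer each piece to the horizontal centroidal axis using Ī + A·d² with d = y − 14.916:
  bottom flange: d = -14.016 cm → contributes +9913.9 cm⁴
  web: d = -0.11553 cm → contributes +2 051 cm⁴
  top flange: d = 13.784 cm → contributes +9590.2 cm⁴
  hole: d = -14.016 cm → contributes −222.26 cm⁴
Total I = 21 333 cm⁴.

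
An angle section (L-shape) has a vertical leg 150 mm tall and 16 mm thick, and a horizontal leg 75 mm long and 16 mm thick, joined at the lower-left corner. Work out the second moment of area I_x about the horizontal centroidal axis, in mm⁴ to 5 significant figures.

Decompose the section into non-overlapping parts with the origin at the bottom-left of its bounding rectangle.
Vertical leg: 16 × 150, A = 2 400 mm², y = 75 mm, Ī = 4 500 000 mm⁴.
Horizontal leg (remainder): 59 × 16, A = 944 mm², y = 8 mm, Ī = 20138.67 mm⁴.
Centroid: ȳ = ΣA·y / ΣA = 56.08612 mm.
Transfer each piece to the horizontal centroidal axis using Ī + A·d² with d = y − 56.08612:
  vertical leg: d = 18.91388 mm → contributes +5 358 563 mm⁴
  horizontal leg (remainder): d = -48.08612 mm → contributes +2 202 927 mm⁴
Total I = 7 561 490 mm⁴.

I_x ≈ 7.5615 × 10⁶ mm⁴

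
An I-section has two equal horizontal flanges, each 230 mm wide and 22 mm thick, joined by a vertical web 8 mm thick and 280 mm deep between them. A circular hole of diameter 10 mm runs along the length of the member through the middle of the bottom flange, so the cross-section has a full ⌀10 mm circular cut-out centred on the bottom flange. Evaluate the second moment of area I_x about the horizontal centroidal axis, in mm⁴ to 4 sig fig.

Break the section into simple shapes (no overlaps), measuring from the bottom-left corner of the bounding box.
Bottom flange: 230 × 22, A = 5 060 mm², y = 11 mm, Ī = 204 087 mm⁴.
Web: 8 × 280, A = 2 240 mm², y = 162 mm, Ī = 14 634 667 mm⁴.
Top flange: 230 × 22, A = 5 060 mm², y = 313 mm, Ī = 204 087 mm⁴.
Hole (subtracted): ⌀10, A = 78.5398 mm², y = 11 mm, Ī = 490.874 mm⁴.
Centroid: ȳ = ΣA·y / ΣA = 162.966 mm.
Transfer each piece to the horizontal centroidal axis using Ī + A·d² with d = y − 162.966:
  bottom flange: d = -151.966 mm → contributes +117 057 484 mm⁴
  web: d = -0.965644 mm → contributes +14 636 755 mm⁴
  top flange: d = 150.034 mm → contributes +114 106 246 mm⁴
  hole: d = -151.966 mm → contributes −1 814 255 mm⁴
Total I = 243 986 231 mm⁴.

I_x ≈ 2.440 × 10⁸ mm⁴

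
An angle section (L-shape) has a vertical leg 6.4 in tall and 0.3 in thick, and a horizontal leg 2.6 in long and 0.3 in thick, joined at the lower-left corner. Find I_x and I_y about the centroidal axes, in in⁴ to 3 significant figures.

I_x ≈ 11.3 in⁴, I_y ≈ 1.18 in⁴

Decompose the section into non-overlapping parts with the origin at the bottom-left of its bounding rectangle.
Vertical leg: 0.3 × 6.4, A = 1.92 in², y = 3.2 in, Ī = 6.5536 in⁴.
Horizontal leg (remainder): 2.3 × 0.3, A = 0.69 in², y = 0.15 in, Ī = 0.005175 in⁴.
Centroid: ȳ = ΣA·y / ΣA = 2.3937 in.
Transfer each piece to the centroidal x-axis using Ī + A·d² with d = y − 2.3937:
  vertical leg: d = 0.80632 in → contributes +7.8019 in⁴
  horizontal leg (remainder): d = -2.2437 in → contributes +3.4787 in⁴
Total I = 11.281 in⁴.
For the y-axis: x̄ = 0.49368 in.
Repeating about the centroidal y-axis gives I_y = 1.1764 in⁴.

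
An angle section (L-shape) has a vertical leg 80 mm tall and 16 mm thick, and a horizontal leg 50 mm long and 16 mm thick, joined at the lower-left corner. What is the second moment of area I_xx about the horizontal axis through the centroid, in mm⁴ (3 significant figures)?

Break the section into simple shapes (no overlaps), measuring from the bottom-left corner of the bounding box.
Vertical leg: 16 × 80, A = 1 280 mm², y = 40 mm, Ī = 682 667 mm⁴.
Horizontal leg (remainder): 34 × 16, A = 544 mm², y = 8 mm, Ī = 11 605 mm⁴.
Centroid: ȳ = ΣA·y / ΣA = 30.456 mm.
Transfer each piece to the horizontal axis through the centroid using Ī + A·d² with d = y − 30.456:
  vertical leg: d = 9.5439 mm → contributes +799 256 mm⁴
  horizontal leg (remainder): d = -22.456 mm → contributes +285 933 mm⁴
Total I = 1 085 188 mm⁴.

I_xx ≈ 1.09 × 10⁶ mm⁴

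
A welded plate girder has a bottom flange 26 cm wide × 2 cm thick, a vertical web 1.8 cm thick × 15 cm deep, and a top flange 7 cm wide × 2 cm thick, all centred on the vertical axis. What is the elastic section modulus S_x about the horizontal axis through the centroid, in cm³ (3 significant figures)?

Decompose the section into non-overlapping parts with the origin at the bottom-left of its bounding rectangle.
Bottom plate: 26 × 2, A = 52 cm², y = 1 cm, Ī = 17.333 cm⁴.
Web plate: 1.8 × 15, A = 27 cm², y = 9.5 cm, Ī = 506.25 cm⁴.
Top plate: 7 × 2, A = 14 cm², y = 18 cm, Ī = 4.6667 cm⁴.
Centroid: ȳ = ΣA·y / ΣA = 6.0269 cm.
Transfer each piece to the horizontal axis through the centroid using Ī + A·d² with d = y − 6.0269:
  bottom plate: d = -5.0269 cm → contributes +1331.3 cm⁴
  web plate: d = 3.4731 cm → contributes +831.94 cm⁴
  top plate: d = 11.973 cm → contributes +2011.6 cm⁴
Total I = 4174.9 cm⁴.
Extreme fibre distance c = 12.973 cm; S = I/c = 321.81 cm³.

S_x ≈ 322 cm³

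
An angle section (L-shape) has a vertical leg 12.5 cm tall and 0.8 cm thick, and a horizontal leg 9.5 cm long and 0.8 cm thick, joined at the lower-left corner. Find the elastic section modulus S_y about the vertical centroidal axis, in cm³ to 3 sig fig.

Decompose the section into non-overlapping parts with the origin at the bottom-left of its bounding rectangle.
Vertical leg: 0.8 × 12.5, A = 10 cm², x = 0.4 cm, Ī = 0.53333 cm⁴.
Horizontal leg (remainder): 8.7 × 0.8, A = 6.96 cm², x = 5.15 cm, Ī = 43.9 cm⁴.
Centroid: x̄ = ΣA·x / ΣA = 2.3493 cm.
Transfer each piece to the vertical centroidal axis using Ī + A·d² with d = x − 2.3493:
  vertical leg: d = -1.9493 cm → contributes +38.531 cm⁴
  horizontal leg (remainder): d = 2.8007 cm → contributes +98.494 cm⁴
Total I = 137.02 cm⁴.
Extreme fibre distance c = 7.1507 cm; S = I/c = 19.162 cm³.

S_y ≈ 19.2 cm³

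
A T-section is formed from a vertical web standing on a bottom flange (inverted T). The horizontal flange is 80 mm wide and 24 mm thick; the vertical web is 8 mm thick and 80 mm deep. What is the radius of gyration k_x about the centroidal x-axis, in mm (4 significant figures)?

Treat the section as a set of non-overlapping primitives; coordinates are from the bounding-box lower-left.
Flange: 80 × 24, A = 1 920 mm², y = 12 mm, Ī = 92 160 mm⁴.
Web: 8 × 80, A = 640 mm², y = 64 mm, Ī = 341 333 mm⁴.
Centroid: ȳ = ΣA·y / ΣA = 25 mm.
Transfer each piece to the centroidal x-axis using Ī + A·d² with d = y − 25:
  flange: d = -13 mm → contributes +416 640 mm⁴
  web: d = 39 mm → contributes +1 314 773 mm⁴
Total I = 1 731 413 mm⁴.
Radius of gyration: k = √(I/A) = √(1 731 413 / 2 560) = 26.0064 mm.

k_x ≈ 26.01 mm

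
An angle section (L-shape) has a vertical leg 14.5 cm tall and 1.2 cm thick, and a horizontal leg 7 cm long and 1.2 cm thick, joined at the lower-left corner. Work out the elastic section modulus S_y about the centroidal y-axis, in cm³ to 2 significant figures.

S_y ≈ 15 cm³

Break the section into simple shapes (no overlaps), measuring from the bottom-left corner of the bounding box.
Vertical leg: 1.2 × 14.5, A = 17.4 cm², x = 0.6 cm, Ī = 2.088 cm⁴.
Horizontal leg (remainder): 5.8 × 1.2, A = 6.96 cm², x = 4.1 cm, Ī = 19.51 cm⁴.
Centroid: x̄ = ΣA·x / ΣA = 1.6 cm.
Transfer each piece to the centroidal y-axis using Ī + A·d² with d = x − 1.6:
  vertical leg: d = -1 cm → contributes +19.49 cm⁴
  horizontal leg (remainder): d = 2.5 cm → contributes +63.01 cm⁴
Total I = 82.5 cm⁴.
Extreme fibre distance c = 5.4 cm; S = I/c = 15.28 cm³.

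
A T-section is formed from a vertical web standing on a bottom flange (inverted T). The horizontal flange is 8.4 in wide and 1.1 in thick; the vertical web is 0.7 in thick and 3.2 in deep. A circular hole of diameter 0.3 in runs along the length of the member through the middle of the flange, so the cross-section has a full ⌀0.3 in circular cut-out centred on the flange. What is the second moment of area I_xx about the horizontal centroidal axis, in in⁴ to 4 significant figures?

I_xx ≈ 11.16 in⁴

Break the section into simple shapes (no overlaps), measuring from the bottom-left corner of the bounding box.
Flange: 8.4 × 1.1, A = 9.24 in², y = 0.55 in, Ī = 0.9317 in⁴.
Web: 0.7 × 3.2, A = 2.24 in², y = 2.7 in, Ī = 1.91147 in⁴.
Hole (subtracted): ⌀0.3, A = 0.0706858 in², y = 0.55 in, Ī = 0.000397608 in⁴.
Centroid: ȳ = ΣA·y / ΣA = 0.972111 in.
Transfer each piece to the horizontal centroidal axis using Ī + A·d² with d = y − 0.972111:
  flange: d = -0.422111 in → contributes +2.57806 in⁴
  web: d = 1.72789 in → contributes +8.59921 in⁴
  hole: d = -0.422111 in → contributes −0.0129923 in⁴
Total I = 11.1643 in⁴.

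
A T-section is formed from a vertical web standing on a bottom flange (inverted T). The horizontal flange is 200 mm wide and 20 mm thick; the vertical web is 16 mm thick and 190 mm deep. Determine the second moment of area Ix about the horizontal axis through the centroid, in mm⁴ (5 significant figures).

Treat the section as a set of non-overlapping primitives; coordinates are from the bounding-box lower-left.
Flange: 200 × 20, A = 4 000 mm², y = 10 mm, Ī = 133333.3 mm⁴.
Web: 16 × 190, A = 3 040 mm², y = 115 mm, Ī = 9 145 333 mm⁴.
Centroid: ȳ = ΣA·y / ΣA = 55.34091 mm.
Transfer each piece to the horizontal axis through the centroid using Ī + A·d² with d = y − 55.34091:
  flange: d = -45.34091 mm → contributes +8 356 525 mm⁴
  web: d = 59.65909 mm → contributes +19 965 323 mm⁴
Total I = 28 321 848 mm⁴.

Ix ≈ 2.8322 × 10⁷ mm⁴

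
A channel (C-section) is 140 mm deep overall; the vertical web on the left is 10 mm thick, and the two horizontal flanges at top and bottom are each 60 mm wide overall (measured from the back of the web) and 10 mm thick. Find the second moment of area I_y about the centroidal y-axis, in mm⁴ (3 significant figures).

Decompose the section into non-overlapping parts with the origin at the bottom-left of its bounding rectangle.
Web: 10 × 140, A = 1 400 mm², x = 5 mm, Ī = 11 667 mm⁴.
Top flange (beyond web): 50 × 10, A = 500 mm², x = 35 mm, Ī = 104 167 mm⁴.
Bottom flange (beyond web): 50 × 10, A = 500 mm², x = 35 mm, Ī = 104 167 mm⁴.
Centroid: x̄ = ΣA·x / ΣA = 17.5 mm.
Transfer each piece to the centroidal y-axis using Ī + A·d² with d = x − 17.5:
  web: d = -12.5 mm → contributes +230 417 mm⁴
  top flange (beyond web): d = 17.5 mm → contributes +257 292 mm⁴
  bottom flange (beyond web): d = 17.5 mm → contributes +257 292 mm⁴
Total I = 745 000 mm⁴.

I_y ≈ 7.45 × 10⁵ mm⁴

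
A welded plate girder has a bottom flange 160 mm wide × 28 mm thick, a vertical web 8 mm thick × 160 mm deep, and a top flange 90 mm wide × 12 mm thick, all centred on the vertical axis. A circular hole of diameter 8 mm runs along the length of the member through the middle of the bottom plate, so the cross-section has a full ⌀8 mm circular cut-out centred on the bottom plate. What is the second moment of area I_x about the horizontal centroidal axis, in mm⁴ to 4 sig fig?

I_x ≈ 3.475 × 10⁷ mm⁴

Split into non-overlapping primitives; take the origin at the lower-left of the bounding box.
Bottom plate: 160 × 28, A = 4 480 mm², y = 14 mm, Ī = 292 693 mm⁴.
Web plate: 8 × 160, A = 1 280 mm², y = 108 mm, Ī = 2 730 667 mm⁴.
Top plate: 90 × 12, A = 1 080 mm², y = 194 mm, Ī = 12 960 mm⁴.
Hole (subtracted): ⌀8, A = 50.2655 mm², y = 14 mm, Ī = 201.062 mm⁴.
Centroid: ȳ = ΣA·y / ΣA = 60.3523 mm.
Transfer each piece to the horizontal centroidal axis using Ī + A·d² with d = y − 60.3523:
  bottom plate: d = -46.3523 mm → contributes +9 918 145 mm⁴
  web plate: d = 47.6477 mm → contributes +5 636 652 mm⁴
  top plate: d = 133.648 mm → contributes +19 303 596 mm⁴
  hole: d = -46.3523 mm → contributes −108 198 mm⁴
Total I = 34 750 194 mm⁴.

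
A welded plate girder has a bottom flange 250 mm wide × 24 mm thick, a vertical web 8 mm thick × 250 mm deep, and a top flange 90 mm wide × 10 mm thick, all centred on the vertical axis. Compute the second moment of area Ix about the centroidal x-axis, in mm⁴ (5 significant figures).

Ix ≈ 8.2691 × 10⁷ mm⁴

Decompose the section into non-overlapping parts with the origin at the bottom-left of its bounding rectangle.
Bottom plate: 250 × 24, A = 6 000 mm², y = 12 mm, Ī = 288 000 mm⁴.
Web plate: 8 × 250, A = 2 000 mm², y = 149 mm, Ī = 10 416 667 mm⁴.
Top plate: 90 × 10, A = 900 mm², y = 279 mm, Ī = 7 500 mm⁴.
Centroid: ȳ = ΣA·y / ΣA = 69.78652 mm.
Transfer each piece to the centroidal x-axis using Ī + A·d² with d = y − 69.78652:
  bottom plate: d = -57.78652 mm → contributes +20 323 689 mm⁴
  web plate: d = 79.21348 mm → contributes +22 966 218 mm⁴
  top plate: d = 209.2135 mm → contributes +39 400 753 mm⁴
Total I = 82 690 661 mm⁴.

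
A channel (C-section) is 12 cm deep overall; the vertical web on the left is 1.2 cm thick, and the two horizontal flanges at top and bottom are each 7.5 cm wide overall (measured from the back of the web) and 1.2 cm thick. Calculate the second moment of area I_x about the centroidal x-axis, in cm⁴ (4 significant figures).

I_x ≈ 615.5 cm⁴

Break the section into simple shapes (no overlaps), measuring from the bottom-left corner of the bounding box.
Web: 1.2 × 12, A = 14.4 cm², y = 6 cm, Ī = 172.8 cm⁴.
Top flange (beyond web): 6.3 × 1.2, A = 7.56 cm², y = 11.4 cm, Ī = 0.9072 cm⁴.
Bottom flange (beyond web): 6.3 × 1.2, A = 7.56 cm², y = 0.6 cm, Ī = 0.9072 cm⁴.
By symmetry the centroid is at mid-height, ȳ = 6 cm.
Transfer each piece to the centroidal x-axis using Ī + A·d² with d = y − 6:
  web: d = 0 cm → contributes +172.8 cm⁴
  top flange (beyond web): d = 5.4 cm → contributes +221.357 cm⁴
  bottom flange (beyond web): d = -5.4 cm → contributes +221.357 cm⁴
Total I = 615.514 cm⁴.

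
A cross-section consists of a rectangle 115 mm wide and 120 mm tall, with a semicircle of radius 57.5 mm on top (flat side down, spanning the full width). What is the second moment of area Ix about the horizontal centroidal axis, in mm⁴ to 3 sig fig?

Ix ≈ 4.46 × 10⁷ mm⁴

Treat the section as a set of non-overlapping primitives; coordinates are from the bounding-box lower-left.
Rectangular body: 115 × 120, A = 13 800 mm², y = 60 mm, Ī = 16 560 000 mm⁴.
Semicircular cap: semicircle r = 57.5, A = 5193.4 mm², y = 144.4 mm, Ī = 1 199 785 mm⁴.
Centroid: ȳ = ΣA·y / ΣA = 83.079 mm.
Transfer each piece to the horizontal centroidal axis using Ī + A·d² with d = y − 83.079:
  rectangular body: d = -23.079 mm → contributes +23 910 321 mm⁴
  semicircular cap: d = 61.325 mm → contributes +20 731 024 mm⁴
Total I = 44 641 345 mm⁴.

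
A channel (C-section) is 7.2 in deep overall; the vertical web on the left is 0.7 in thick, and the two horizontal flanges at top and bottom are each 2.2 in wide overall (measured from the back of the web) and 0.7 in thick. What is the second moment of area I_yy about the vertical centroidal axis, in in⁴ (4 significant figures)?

Break the section into simple shapes (no overlaps), measuring from the bottom-left corner of the bounding box.
Web: 0.7 × 7.2, A = 5.04 in², x = 0.35 in, Ī = 0.2058 in⁴.
Top flange (beyond web): 1.5 × 0.7, A = 1.05 in², x = 1.45 in, Ī = 0.196875 in⁴.
Bottom flange (beyond web): 1.5 × 0.7, A = 1.05 in², x = 1.45 in, Ī = 0.196875 in⁴.
Centroid: x̄ = ΣA·x / ΣA = 0.673529 in.
Transfer each piece to the vertical centroidal axis using Ī + A·d² with d = x − 0.673529:
  web: d = -0.323529 in → contributes +0.733343 in⁴
  top flange (beyond web): d = 0.776471 in → contributes +0.829927 in⁴
  bottom flange (beyond web): d = 0.776471 in → contributes +0.829927 in⁴
Total I = 2.3932 in⁴.

I_yy ≈ 2.393 in⁴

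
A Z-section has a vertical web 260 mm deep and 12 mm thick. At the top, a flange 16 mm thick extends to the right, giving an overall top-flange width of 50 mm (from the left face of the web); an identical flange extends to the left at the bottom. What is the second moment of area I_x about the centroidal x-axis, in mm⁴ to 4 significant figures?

Treat the section as a set of non-overlapping primitives; coordinates are from the bounding-box lower-left.
Web: 12 × 260, A = 3 120 mm², y = 130 mm, Ī = 17 576 000 mm⁴.
Top flange (beyond web): 38 × 16, A = 608 mm², y = 252 mm, Ī = 12970.7 mm⁴.
Bottom flange (beyond web): 38 × 16, A = 608 mm², y = 8 mm, Ī = 12970.7 mm⁴.
Centroid: ȳ = ΣA·y / ΣA = 130 mm.
Transfer each piece to the centroidal x-axis using Ī + A·d² with d = y − 130:
  web: d = 0 mm → contributes +17 576 000 mm⁴
  top flange (beyond web): d = 122 mm → contributes +9 062 443 mm⁴
  bottom flange (beyond web): d = -122 mm → contributes +9 062 443 mm⁴
Total I = 35 700 885 mm⁴.

I_x ≈ 3.570 × 10⁷ mm⁴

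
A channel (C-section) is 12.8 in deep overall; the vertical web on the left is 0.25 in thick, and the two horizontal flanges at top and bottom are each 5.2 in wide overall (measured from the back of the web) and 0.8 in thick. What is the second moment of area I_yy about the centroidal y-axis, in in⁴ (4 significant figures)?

Treat the section as a set of non-overlapping primitives; coordinates are from the bounding-box lower-left.
Web: 0.25 × 12.8, A = 3.2 in², x = 0.125 in, Ī = 0.0166667 in⁴.
Top flange (beyond web): 4.95 × 0.8, A = 3.96 in², x = 2.725 in, Ī = 8.08583 in⁴.
Bottom flange (beyond web): 4.95 × 0.8, A = 3.96 in², x = 2.725 in, Ī = 8.08583 in⁴.
Centroid: x̄ = ΣA·x / ΣA = 1.9768 in.
Transfer each piece to the centroidal y-axis using Ī + A·d² with d = x − 1.9768:
  web: d = -1.8518 in → contributes +10.99 in⁴
  top flange (beyond web): d = 0.748201 in → contributes +10.3027 in⁴
  bottom flange (beyond web): d = 0.748201 in → contributes +10.3027 in⁴
Total I = 31.5953 in⁴.

I_yy ≈ 31.60 in⁴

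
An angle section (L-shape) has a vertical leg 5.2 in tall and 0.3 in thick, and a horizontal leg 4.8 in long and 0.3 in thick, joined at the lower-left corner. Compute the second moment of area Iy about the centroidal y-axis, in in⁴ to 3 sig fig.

Break the section into simple shapes (no overlaps), measuring from the bottom-left corner of the bounding box.
Vertical leg: 0.3 × 5.2, A = 1.56 in², x = 0.15 in, Ī = 0.0117 in⁴.
Horizontal leg (remainder): 4.5 × 0.3, A = 1.35 in², x = 2.55 in, Ī = 2.2781 in⁴.
Centroid: x̄ = ΣA·x / ΣA = 1.2634 in.
Transfer each piece to the centroidal y-axis using Ī + A·d² with d = x − 1.2634:
  vertical leg: d = -1.1134 in → contributes +1.9456 in⁴
  horizontal leg (remainder): d = 1.2866 in → contributes +4.5128 in⁴
Total I = 6.4584 in⁴.

Iy ≈ 6.46 in⁴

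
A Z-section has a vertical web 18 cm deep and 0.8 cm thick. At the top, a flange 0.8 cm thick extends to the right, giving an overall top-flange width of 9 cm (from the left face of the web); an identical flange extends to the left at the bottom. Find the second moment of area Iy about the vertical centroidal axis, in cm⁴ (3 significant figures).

Split into non-overlapping primitives; take the origin at the lower-left of the bounding box.
Web: 0.8 × 18, A = 14.4 cm², x = 8.6 cm, Ī = 0.768 cm⁴.
Top flange (beyond web): 8.2 × 0.8, A = 6.56 cm², x = 13.1 cm, Ī = 36.758 cm⁴.
Bottom flange (beyond web): 8.2 × 0.8, A = 6.56 cm², x = 4.1 cm, Ī = 36.758 cm⁴.
Centroid: x̄ = ΣA·x / ΣA = 8.6 cm.
Transfer each piece to the vertical centroidal axis using Ī + A·d² with d = x − 8.6:
  web: d = 0 cm → contributes +0.768 cm⁴
  top flange (beyond web): d = 4.5 cm → contributes +169.6 cm⁴
  bottom flange (beyond web): d = -4.5 cm → contributes +169.6 cm⁴
Total I = 339.96 cm⁴.

Iy ≈ 340 cm⁴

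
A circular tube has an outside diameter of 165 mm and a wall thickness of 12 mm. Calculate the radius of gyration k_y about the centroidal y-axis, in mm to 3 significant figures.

k_y ≈ 54.3 mm

Split into non-overlapping primitives; take the origin at the lower-left of the bounding box.
Outer circle: ⌀165, A = 21 382 mm², x = 82.5 mm, Ī = 36 383 601 mm⁴.
Bore (subtracted): ⌀141, A = 15 615 mm², x = 82.5 mm, Ī = 19 401 993 mm⁴.
By symmetry the centroid is at mid-width, x̄ = 82.5 mm.
All pieces are centred on the centroidal y-axis, so I = ΣĪ (holes subtracted) = 16 981 607 mm⁴.
Radius of gyration: k = √(I/A) = √(16 981 607 / 5 768) = 54.26 mm.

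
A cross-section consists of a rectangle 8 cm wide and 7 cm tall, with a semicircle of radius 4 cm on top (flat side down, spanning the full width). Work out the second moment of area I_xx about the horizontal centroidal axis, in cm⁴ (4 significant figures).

Break the section into simple shapes (no overlaps), measuring from the bottom-left corner of the bounding box.
Rectangular body: 8 × 7, A = 56 cm², y = 3.5 cm, Ī = 228.667 cm⁴.
Semicircular cap: semicircle r = 4, A = 25.1327 cm², y = 8.69765 cm, Ī = 28.0978 cm⁴.
Centroid: ȳ = ΣA·y / ΣA = 5.11009 cm.
Transfer each piece to the horizontal centroidal axis using Ī + A·d² with d = y − 5.11009:
  rectangular body: d = -1.61009 cm → contributes +373.841 cm⁴
  semicircular cap: d = 3.58756 cm → contributes +351.571 cm⁴
Total I = 725.412 cm⁴.

I_xx ≈ 725.4 cm⁴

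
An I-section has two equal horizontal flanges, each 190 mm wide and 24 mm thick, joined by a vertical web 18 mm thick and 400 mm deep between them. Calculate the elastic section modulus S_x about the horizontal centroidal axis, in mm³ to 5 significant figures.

Treat the section as a set of non-overlapping primitives; coordinates are from the bounding-box lower-left.
Bottom flange: 190 × 24, A = 4 560 mm², y = 12 mm, Ī = 218 880 mm⁴.
Web: 18 × 400, A = 7 200 mm², y = 224 mm, Ī = 96 000 000 mm⁴.
Top flange: 190 × 24, A = 4 560 mm², y = 436 mm, Ī = 218 880 mm⁴.
By symmetry the centroid is at mid-height, ȳ = 224 mm.
Transfer each piece to the horizontal centroidal axis using Ī + A·d² with d = y − 224:
  bottom flange: d = -212 mm → contributes +205 163 520 mm⁴
  web: d = 0 mm → contributes +96 000 000 mm⁴
  top flange: d = 212 mm → contributes +205 163 520 mm⁴
Total I = 506 327 040 mm⁴.
Extreme fibre distance c = 224 mm; S = I/c = 2 260 389 mm³.

S_x ≈ 2.2604 × 10⁶ mm³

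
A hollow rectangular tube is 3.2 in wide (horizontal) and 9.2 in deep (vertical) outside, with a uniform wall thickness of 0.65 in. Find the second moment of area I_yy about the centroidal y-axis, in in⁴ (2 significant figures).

I_yy ≈ 21 in⁴

Split into non-overlapping primitives; take the origin at the lower-left of the bounding box.
Outer rectangle: 3.2 × 9.2, A = 29.44 in², x = 1.6 in, Ī = 25.12 in⁴.
Inner void (subtracted): 1.9 × 7.9, A = 15.01 in², x = 1.6 in, Ī = 4.516 in⁴.
By symmetry the centroid is at mid-width, x̄ = 1.6 in.
All pieces are centred on the centroidal y-axis, so I = ΣĪ (holes subtracted) = 20.61 in⁴.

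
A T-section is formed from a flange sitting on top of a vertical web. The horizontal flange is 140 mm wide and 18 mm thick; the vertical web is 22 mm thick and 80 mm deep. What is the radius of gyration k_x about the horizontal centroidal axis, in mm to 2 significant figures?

Treat the section as a set of non-overlapping primitives; coordinates are from the bounding-box lower-left.
Flange: 140 × 18, A = 2 520 mm², y = 89 mm, Ī = 68 040 mm⁴.
Web: 22 × 80, A = 1 760 mm², y = 40 mm, Ī = 938 667 mm⁴.
Centroid: ȳ = ΣA·y / ΣA = 68.85 mm.
Transfer each piece to the horizontal centroidal axis using Ī + A·d² with d = y − 68.85:
  flange: d = 20.15 mm → contributes +1 091 169 mm⁴
  web: d = -28.85 mm → contributes +2 403 602 mm⁴
Total I = 3 494 771 mm⁴.
Radius of gyration: k = √(I/A) = √(3 494 771 / 4 280) = 28.58 mm.

k_x ≈ 29 mm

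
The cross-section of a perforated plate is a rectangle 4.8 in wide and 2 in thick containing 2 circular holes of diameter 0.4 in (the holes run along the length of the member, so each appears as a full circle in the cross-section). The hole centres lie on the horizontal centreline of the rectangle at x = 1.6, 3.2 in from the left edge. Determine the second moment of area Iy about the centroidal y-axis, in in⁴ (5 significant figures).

Iy ≈ 18.269 in⁴

Treat the section as a set of non-overlapping primitives; coordinates are from the bounding-box lower-left.
Plate: 4.8 × 2, A = 9.6 in², x = 2.4 in, Ī = 18.432 in⁴.
Hole 1 (subtracted): ⌀0.4, A = 0.1256637 in², x = 1.6 in, Ī = 0.001256637 in⁴.
Hole 2 (subtracted): ⌀0.4, A = 0.1256637 in², x = 3.2 in, Ī = 0.001256637 in⁴.
By symmetry the centroid is at mid-width, x̄ = 2.4 in.
Transfer each piece to the centroidal y-axis using Ī + A·d² with d = x − 2.4:
  plate: d = 0 in → contributes +18.432 in⁴
  hole 1: d = -0.8 in → contributes −0.08168141 in⁴
  hole 2: d = 0.8 in → contributes −0.08168141 in⁴
Total I = 18.26864 in⁴.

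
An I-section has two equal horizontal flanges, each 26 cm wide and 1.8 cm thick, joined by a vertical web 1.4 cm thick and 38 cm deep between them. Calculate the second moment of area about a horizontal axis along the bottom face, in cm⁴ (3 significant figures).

Split into non-overlapping primitives; take the origin at the lower-left of the bounding box.
Bottom flange: 26 × 1.8, A = 46.8 cm², y = 0.9 cm, Ī = 12.636 cm⁴.
Web: 1.4 × 38, A = 53.2 cm², y = 20.8 cm, Ī = 6401.7 cm⁴.
Top flange: 26 × 1.8, A = 46.8 cm², y = 40.7 cm, Ī = 12.636 cm⁴.
Transfer each piece to the base of the section using Ī + A·d² with d = y − 0:
  bottom flange: d = 0.9 cm → contributes +50.544 cm⁴
  web: d = 20.8 cm → contributes +29 418 cm⁴
  top flange: d = 40.7 cm → contributes +77 536 cm⁴
Total I = 107 005 cm⁴.

I_base ≈ 1.07 × 10⁵ cm⁴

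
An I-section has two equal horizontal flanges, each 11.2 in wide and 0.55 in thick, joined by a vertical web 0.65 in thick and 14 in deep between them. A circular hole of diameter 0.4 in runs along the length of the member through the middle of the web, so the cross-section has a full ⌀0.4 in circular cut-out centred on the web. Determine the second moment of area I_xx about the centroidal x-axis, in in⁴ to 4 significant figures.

I_xx ≈ 801.0 in⁴

Split into non-overlapping primitives; take the origin at the lower-left of the bounding box.
Bottom flange: 11.2 × 0.55, A = 6.16 in², y = 0.275 in, Ī = 0.155283 in⁴.
Web: 0.65 × 14, A = 9.1 in², y = 7.55 in, Ī = 148.633 in⁴.
Top flange: 11.2 × 0.55, A = 6.16 in², y = 14.825 in, Ī = 0.155283 in⁴.
Hole (subtracted): ⌀0.4, A = 0.125664 in², y = 7.55 in, Ī = 0.00125664 in⁴.
By symmetry the centroid is at mid-height, ȳ = 7.55 in.
Transfer each piece to the centroidal x-axis using Ī + A·d² with d = y − 7.55:
  bottom flange: d = -7.275 in → contributes +326.177 in⁴
  web: d = 0 in → contributes +148.633 in⁴
  top flange: d = 7.275 in → contributes +326.177 in⁴
  hole: d = 0 in → contributes −0.00125664 in⁴
Total I = 800.986 in⁴.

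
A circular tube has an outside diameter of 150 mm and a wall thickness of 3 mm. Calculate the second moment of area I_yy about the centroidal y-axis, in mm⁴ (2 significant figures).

Decompose the section into non-overlapping parts with the origin at the bottom-left of its bounding rectangle.
Outer circle: ⌀150, A = 17 671 mm², x = 75 mm, Ī = 24 850 489 mm⁴.
Bore (subtracted): ⌀144, A = 16 286 mm², x = 75 mm, Ī = 21 106 677 mm⁴.
By symmetry the centroid is at mid-width, x̄ = 75 mm.
All pieces are centred on the centroidal y-axis, so I = ΣĪ (holes subtracted) = 3 743 812 mm⁴.

I_yy ≈ 3.7 × 10⁶ mm⁴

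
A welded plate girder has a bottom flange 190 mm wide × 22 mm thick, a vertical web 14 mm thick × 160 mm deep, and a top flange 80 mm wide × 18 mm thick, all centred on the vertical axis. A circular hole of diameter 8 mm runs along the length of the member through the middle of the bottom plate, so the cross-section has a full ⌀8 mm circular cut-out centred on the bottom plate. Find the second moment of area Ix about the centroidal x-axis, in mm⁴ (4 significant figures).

Decompose the section into non-overlapping parts with the origin at the bottom-left of its bounding rectangle.
Bottom plate: 190 × 22, A = 4 180 mm², y = 11 mm, Ī = 168 593 mm⁴.
Web plate: 14 × 160, A = 2 240 mm², y = 102 mm, Ī = 4 778 667 mm⁴.
Top plate: 80 × 18, A = 1 440 mm², y = 191 mm, Ī = 38 880 mm⁴.
Hole (subtracted): ⌀8, A = 50.2655 mm², y = 11 mm, Ī = 201.062 mm⁴.
Centroid: ȳ = ΣA·y / ΣA = 70.2901 mm.
Transfer each piece to the centroidal x-axis using Ī + A·d² with d = y − 70.2901:
  bottom plate: d = -59.2901 mm → contributes +14 862 618 mm⁴
  web plate: d = 31.7099 mm → contributes +7 031 025 mm⁴
  top plate: d = 120.71 mm → contributes +21 020 944 mm⁴
  hole: d = -59.2901 mm → contributes −176 900 mm⁴
Total I = 42 737 688 mm⁴.

Ix ≈ 4.274 × 10⁷ mm⁴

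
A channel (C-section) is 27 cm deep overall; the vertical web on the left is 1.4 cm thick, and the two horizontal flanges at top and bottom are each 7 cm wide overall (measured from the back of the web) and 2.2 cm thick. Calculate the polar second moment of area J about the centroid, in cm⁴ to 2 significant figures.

Treat the section as a set of non-overlapping primitives; coordinates are from the bounding-box lower-left.
Web: 1.4 × 27, A = 37.8 cm², y = 13.5 cm, Ī = 2 296 cm⁴.
Top flange (beyond web): 5.6 × 2.2, A = 12.32 cm², y = 25.9 cm, Ī = 4.969 cm⁴.
Bottom flange (beyond web): 5.6 × 2.2, A = 12.32 cm², y = 1.1 cm, Ī = 4.969 cm⁴.
By symmetry the centroid is at mid-height, ȳ = 13.5 cm.
Transfer each piece to the centroidal x-axis using Ī + A·d² with d = y − 13.5:
  web: d = 0 cm → contributes +2 296 cm⁴
  top flange (beyond web): d = 12.4 cm → contributes +1 899 cm⁴
  bottom flange (beyond web): d = -12.4 cm → contributes +1 899 cm⁴
Total I = 6 095 cm⁴.
For the y-axis: x̄ = 2.081 cm.
Repeating about the centroidal y-axis gives I_y = 253.3 cm⁴.
Polar second moment: J = I_x + I_y = 6 348 cm⁴.

J ≈ 6300 cm⁴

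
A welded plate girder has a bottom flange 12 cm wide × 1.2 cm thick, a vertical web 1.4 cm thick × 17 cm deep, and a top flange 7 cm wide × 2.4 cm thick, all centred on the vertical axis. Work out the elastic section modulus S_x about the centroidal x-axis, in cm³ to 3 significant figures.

Break the section into simple shapes (no overlaps), measuring from the bottom-left corner of the bounding box.
Bottom plate: 12 × 1.2, A = 14.4 cm², y = 0.6 cm, Ī = 1.728 cm⁴.
Web plate: 1.4 × 17, A = 23.8 cm², y = 9.7 cm, Ī = 573.18 cm⁴.
Top plate: 7 × 2.4, A = 16.8 cm², y = 19.4 cm, Ī = 8.064 cm⁴.
Centroid: ȳ = ΣA·y / ΣA = 10.28 cm.
Transfer each piece to the centroidal x-axis using Ī + A·d² with d = y − 10.28:
  bottom plate: d = -9.6804 cm → contributes +1351.1 cm⁴
  web plate: d = -0.58036 cm → contributes +581.2 cm⁴
  top plate: d = 9.1196 cm → contributes +1405.3 cm⁴
Total I = 3337.6 cm⁴.
Extreme fibre distance c = 10.32 cm; S = I/c = 323.42 cm³.

S_x ≈ 323 cm³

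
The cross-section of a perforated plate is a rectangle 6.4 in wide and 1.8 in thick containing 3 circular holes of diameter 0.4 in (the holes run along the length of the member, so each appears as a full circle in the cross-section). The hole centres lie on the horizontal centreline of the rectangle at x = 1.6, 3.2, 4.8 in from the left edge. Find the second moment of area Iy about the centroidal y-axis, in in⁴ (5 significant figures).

Iy ≈ 38.674 in⁴

Decompose the section into non-overlapping parts with the origin at the bottom-left of its bounding rectangle.
Plate: 6.4 × 1.8, A = 11.52 in², x = 3.2 in, Ī = 39.3216 in⁴.
Hole 1 (subtracted): ⌀0.4, A = 0.1256637 in², x = 1.6 in, Ī = 0.001256637 in⁴.
Hole 2 (subtracted): ⌀0.4, A = 0.1256637 in², x = 3.2 in, Ī = 0.001256637 in⁴.
Hole 3 (subtracted): ⌀0.4, A = 0.1256637 in², x = 4.8 in, Ī = 0.001256637 in⁴.
By symmetry the centroid is at mid-width, x̄ = 3.2 in.
Transfer each piece to the centroidal y-axis using Ī + A·d² with d = x − 3.2:
  plate: d = 0 in → contributes +39.3216 in⁴
  hole 1: d = -1.6 in → contributes −0.3229557 in⁴
  hole 2: d = 0 in → contributes −0.001256637 in⁴
  hole 3: d = 1.6 in → contributes −0.3229557 in⁴
Total I = 38.67443 in⁴.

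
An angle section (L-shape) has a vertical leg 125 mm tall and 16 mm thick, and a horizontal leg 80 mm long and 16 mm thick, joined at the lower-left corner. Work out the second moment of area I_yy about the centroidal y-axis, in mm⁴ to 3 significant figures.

I_yy ≈ 1.48 × 10⁶ mm⁴

Decompose the section into non-overlapping parts with the origin at the bottom-left of its bounding rectangle.
Vertical leg: 16 × 125, A = 2 000 mm², x = 8 mm, Ī = 42 667 mm⁴.
Horizontal leg (remainder): 64 × 16, A = 1 024 mm², x = 48 mm, Ī = 349 525 mm⁴.
Centroid: x̄ = ΣA·x / ΣA = 21.545 mm.
Transfer each piece to the centroidal y-axis using Ī + A·d² with d = x − 21.545:
  vertical leg: d = -13.545 mm → contributes +409 599 mm⁴
  horizontal leg (remainder): d = 26.455 mm → contributes +1 066 191 mm⁴
Total I = 1 475 790 mm⁴.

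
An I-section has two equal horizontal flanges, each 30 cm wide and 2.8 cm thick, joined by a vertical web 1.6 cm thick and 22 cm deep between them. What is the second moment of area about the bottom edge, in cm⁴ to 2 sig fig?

Break the section into simple shapes (no overlaps), measuring from the bottom-left corner of the bounding box.
Bottom flange: 30 × 2.8, A = 84 cm², y = 1.4 cm, Ī = 54.88 cm⁴.
Web: 1.6 × 22, A = 35.2 cm², y = 13.8 cm, Ī = 1 420 cm⁴.
Top flange: 30 × 2.8, A = 84 cm², y = 26.2 cm, Ī = 54.88 cm⁴.
Transfer each piece to a horizontal axis along the bottom face using Ī + A·d² with d = y − 0:
  bottom flange: d = 1.4 cm → contributes +219.5 cm⁴
  web: d = 13.8 cm → contributes +8 123 cm⁴
  top flange: d = 26.2 cm → contributes +57 716 cm⁴
Total I = 66 059 cm⁴.

I_base ≈ 6.6 × 10⁴ cm⁴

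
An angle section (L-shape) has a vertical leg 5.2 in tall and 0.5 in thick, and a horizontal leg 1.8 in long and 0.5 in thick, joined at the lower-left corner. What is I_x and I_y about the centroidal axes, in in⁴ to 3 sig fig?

I_x ≈ 8.74 in⁴, I_y ≈ 0.567 in⁴

Split into non-overlapping primitives; take the origin at the lower-left of the bounding box.
Vertical leg: 0.5 × 5.2, A = 2.6 in², y = 2.6 in, Ī = 5.8587 in⁴.
Horizontal leg (remainder): 1.3 × 0.5, A = 0.65 in², y = 0.25 in, Ī = 0.013542 in⁴.
Centroid: ȳ = ΣA·y / ΣA = 2.13 in.
Transfer each piece to the centroidal x-axis using Ī + A·d² with d = y − 2.13:
  vertical leg: d = 0.47 in → contributes +6.433 in⁴
  horizontal leg (remainder): d = -1.88 in → contributes +2.3109 in⁴
Total I = 8.7439 in⁴.
For the y-axis: x̄ = 0.43 in.
Repeating about the centroidal y-axis gives I_y = 0.56691 in⁴.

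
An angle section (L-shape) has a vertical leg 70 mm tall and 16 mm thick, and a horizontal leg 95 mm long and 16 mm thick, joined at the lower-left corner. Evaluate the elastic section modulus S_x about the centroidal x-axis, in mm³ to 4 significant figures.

S_x ≈ 1.860 × 10⁴ mm³

Break the section into simple shapes (no overlaps), measuring from the bottom-left corner of the bounding box.
Vertical leg: 16 × 70, A = 1 120 mm², y = 35 mm, Ī = 457 333 mm⁴.
Horizontal leg (remainder): 79 × 16, A = 1 264 mm², y = 8 mm, Ī = 26965.3 mm⁴.
Centroid: ȳ = ΣA·y / ΣA = 20.6846 mm.
Transfer each piece to the centroidal x-axis using Ī + A·d² with d = y − 20.6846:
  vertical leg: d = 14.3154 mm → contributes +686 857 mm⁴
  horizontal leg (remainder): d = -12.6846 mm → contributes +230 341 mm⁴
Total I = 917 197 mm⁴.
Extreme fibre distance c = 49.3154 mm; S = I/c = 18598.6 mm³.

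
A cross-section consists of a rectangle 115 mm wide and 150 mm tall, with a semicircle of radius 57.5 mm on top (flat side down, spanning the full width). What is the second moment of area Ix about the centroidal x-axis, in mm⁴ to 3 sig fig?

Treat the section as a set of non-overlapping primitives; coordinates are from the bounding-box lower-left.
Rectangular body: 115 × 150, A = 17 250 mm², y = 75 mm, Ī = 32 343 750 mm⁴.
Semicircular cap: semicircle r = 57.5, A = 5193.4 mm², y = 174.4 mm, Ī = 1 199 785 mm⁴.
Centroid: ȳ = ΣA·y / ΣA = 98.002 mm.
Transfer each piece to the centroidal x-axis using Ī + A·d² with d = y − 98.002:
  rectangular body: d = -23.002 mm → contributes +41 470 723 mm⁴
  semicircular cap: d = 76.402 mm → contributes +31 514 977 mm⁴
Total I = 72 985 700 mm⁴.

Ix ≈ 7.30 × 10⁷ mm⁴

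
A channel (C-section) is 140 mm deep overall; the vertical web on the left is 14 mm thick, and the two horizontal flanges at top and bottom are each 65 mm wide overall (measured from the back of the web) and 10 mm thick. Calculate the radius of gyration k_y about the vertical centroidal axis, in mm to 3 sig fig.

k_y ≈ 18.0 mm

Decompose the section into non-overlapping parts with the origin at the bottom-left of its bounding rectangle.
Web: 14 × 140, A = 1 960 mm², x = 7 mm, Ī = 32 013 mm⁴.
Top flange (beyond web): 51 × 10, A = 510 mm², x = 39.5 mm, Ī = 110 543 mm⁴.
Bottom flange (beyond web): 51 × 10, A = 510 mm², x = 39.5 mm, Ī = 110 543 mm⁴.
Centroid: x̄ = ΣA·x / ΣA = 18.124 mm.
Transfer each piece to the vertical centroidal axis using Ī + A·d² with d = x − 18.124:
  web: d = -11.124 mm → contributes +274 557 mm⁴
  top flange (beyond web): d = 21.376 mm → contributes +343 575 mm⁴
  bottom flange (beyond web): d = 21.376 mm → contributes +343 575 mm⁴
Total I = 961 707 mm⁴.
Radius of gyration: k = √(I/A) = √(961 707 / 2 980) = 17.964 mm.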